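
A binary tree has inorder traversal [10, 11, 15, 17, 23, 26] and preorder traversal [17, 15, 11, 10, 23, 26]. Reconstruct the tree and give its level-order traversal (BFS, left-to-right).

Inorder:  [10, 11, 15, 17, 23, 26]
Preorder: [17, 15, 11, 10, 23, 26]
Algorithm: preorder visits root first, so consume preorder in order;
for each root, split the current inorder slice at that value into
left-subtree inorder and right-subtree inorder, then recurse.
Recursive splits:
  root=17; inorder splits into left=[10, 11, 15], right=[23, 26]
  root=15; inorder splits into left=[10, 11], right=[]
  root=11; inorder splits into left=[10], right=[]
  root=10; inorder splits into left=[], right=[]
  root=23; inorder splits into left=[], right=[26]
  root=26; inorder splits into left=[], right=[]
Reconstructed level-order: [17, 15, 23, 11, 26, 10]


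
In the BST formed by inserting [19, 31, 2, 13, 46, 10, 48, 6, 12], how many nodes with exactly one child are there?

Tree built from: [19, 31, 2, 13, 46, 10, 48, 6, 12]
Tree (level-order array): [19, 2, 31, None, 13, None, 46, 10, None, None, 48, 6, 12]
Rule: These are nodes with exactly 1 non-null child.
Per-node child counts:
  node 19: 2 child(ren)
  node 2: 1 child(ren)
  node 13: 1 child(ren)
  node 10: 2 child(ren)
  node 6: 0 child(ren)
  node 12: 0 child(ren)
  node 31: 1 child(ren)
  node 46: 1 child(ren)
  node 48: 0 child(ren)
Matching nodes: [2, 13, 31, 46]
Count of nodes with exactly one child: 4


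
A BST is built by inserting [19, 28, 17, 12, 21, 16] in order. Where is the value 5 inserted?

Starting tree (level order): [19, 17, 28, 12, None, 21, None, None, 16]
Insertion path: 19 -> 17 -> 12
Result: insert 5 as left child of 12
Final tree (level order): [19, 17, 28, 12, None, 21, None, 5, 16]


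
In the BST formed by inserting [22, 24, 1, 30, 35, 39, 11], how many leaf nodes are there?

Tree built from: [22, 24, 1, 30, 35, 39, 11]
Tree (level-order array): [22, 1, 24, None, 11, None, 30, None, None, None, 35, None, 39]
Rule: A leaf has 0 children.
Per-node child counts:
  node 22: 2 child(ren)
  node 1: 1 child(ren)
  node 11: 0 child(ren)
  node 24: 1 child(ren)
  node 30: 1 child(ren)
  node 35: 1 child(ren)
  node 39: 0 child(ren)
Matching nodes: [11, 39]
Count of leaf nodes: 2


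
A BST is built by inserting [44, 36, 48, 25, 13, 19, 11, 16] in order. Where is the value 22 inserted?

Starting tree (level order): [44, 36, 48, 25, None, None, None, 13, None, 11, 19, None, None, 16]
Insertion path: 44 -> 36 -> 25 -> 13 -> 19
Result: insert 22 as right child of 19
Final tree (level order): [44, 36, 48, 25, None, None, None, 13, None, 11, 19, None, None, 16, 22]


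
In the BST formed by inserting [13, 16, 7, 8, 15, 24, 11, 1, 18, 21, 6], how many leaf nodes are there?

Tree built from: [13, 16, 7, 8, 15, 24, 11, 1, 18, 21, 6]
Tree (level-order array): [13, 7, 16, 1, 8, 15, 24, None, 6, None, 11, None, None, 18, None, None, None, None, None, None, 21]
Rule: A leaf has 0 children.
Per-node child counts:
  node 13: 2 child(ren)
  node 7: 2 child(ren)
  node 1: 1 child(ren)
  node 6: 0 child(ren)
  node 8: 1 child(ren)
  node 11: 0 child(ren)
  node 16: 2 child(ren)
  node 15: 0 child(ren)
  node 24: 1 child(ren)
  node 18: 1 child(ren)
  node 21: 0 child(ren)
Matching nodes: [6, 11, 15, 21]
Count of leaf nodes: 4


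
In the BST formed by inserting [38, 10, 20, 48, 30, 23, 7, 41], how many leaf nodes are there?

Tree built from: [38, 10, 20, 48, 30, 23, 7, 41]
Tree (level-order array): [38, 10, 48, 7, 20, 41, None, None, None, None, 30, None, None, 23]
Rule: A leaf has 0 children.
Per-node child counts:
  node 38: 2 child(ren)
  node 10: 2 child(ren)
  node 7: 0 child(ren)
  node 20: 1 child(ren)
  node 30: 1 child(ren)
  node 23: 0 child(ren)
  node 48: 1 child(ren)
  node 41: 0 child(ren)
Matching nodes: [7, 23, 41]
Count of leaf nodes: 3


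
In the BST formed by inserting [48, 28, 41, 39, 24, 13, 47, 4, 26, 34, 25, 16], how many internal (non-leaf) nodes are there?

Tree built from: [48, 28, 41, 39, 24, 13, 47, 4, 26, 34, 25, 16]
Tree (level-order array): [48, 28, None, 24, 41, 13, 26, 39, 47, 4, 16, 25, None, 34]
Rule: An internal node has at least one child.
Per-node child counts:
  node 48: 1 child(ren)
  node 28: 2 child(ren)
  node 24: 2 child(ren)
  node 13: 2 child(ren)
  node 4: 0 child(ren)
  node 16: 0 child(ren)
  node 26: 1 child(ren)
  node 25: 0 child(ren)
  node 41: 2 child(ren)
  node 39: 1 child(ren)
  node 34: 0 child(ren)
  node 47: 0 child(ren)
Matching nodes: [48, 28, 24, 13, 26, 41, 39]
Count of internal (non-leaf) nodes: 7


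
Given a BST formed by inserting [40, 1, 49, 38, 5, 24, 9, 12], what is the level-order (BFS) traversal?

Tree insertion order: [40, 1, 49, 38, 5, 24, 9, 12]
Tree (level-order array): [40, 1, 49, None, 38, None, None, 5, None, None, 24, 9, None, None, 12]
BFS from the root, enqueuing left then right child of each popped node:
  queue [40] -> pop 40, enqueue [1, 49], visited so far: [40]
  queue [1, 49] -> pop 1, enqueue [38], visited so far: [40, 1]
  queue [49, 38] -> pop 49, enqueue [none], visited so far: [40, 1, 49]
  queue [38] -> pop 38, enqueue [5], visited so far: [40, 1, 49, 38]
  queue [5] -> pop 5, enqueue [24], visited so far: [40, 1, 49, 38, 5]
  queue [24] -> pop 24, enqueue [9], visited so far: [40, 1, 49, 38, 5, 24]
  queue [9] -> pop 9, enqueue [12], visited so far: [40, 1, 49, 38, 5, 24, 9]
  queue [12] -> pop 12, enqueue [none], visited so far: [40, 1, 49, 38, 5, 24, 9, 12]
Result: [40, 1, 49, 38, 5, 24, 9, 12]


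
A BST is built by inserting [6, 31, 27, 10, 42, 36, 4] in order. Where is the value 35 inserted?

Starting tree (level order): [6, 4, 31, None, None, 27, 42, 10, None, 36]
Insertion path: 6 -> 31 -> 42 -> 36
Result: insert 35 as left child of 36
Final tree (level order): [6, 4, 31, None, None, 27, 42, 10, None, 36, None, None, None, 35]


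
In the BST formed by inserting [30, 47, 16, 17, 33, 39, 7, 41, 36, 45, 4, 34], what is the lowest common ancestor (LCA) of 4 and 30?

Tree insertion order: [30, 47, 16, 17, 33, 39, 7, 41, 36, 45, 4, 34]
Tree (level-order array): [30, 16, 47, 7, 17, 33, None, 4, None, None, None, None, 39, None, None, 36, 41, 34, None, None, 45]
In a BST, the LCA of p=4, q=30 is the first node v on the
root-to-leaf path with p <= v <= q (go left if both < v, right if both > v).
Walk from root:
  at 30: 4 <= 30 <= 30, this is the LCA
LCA = 30


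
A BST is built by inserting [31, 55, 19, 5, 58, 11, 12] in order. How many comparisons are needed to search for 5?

Search path for 5: 31 -> 19 -> 5
Found: True
Comparisons: 3


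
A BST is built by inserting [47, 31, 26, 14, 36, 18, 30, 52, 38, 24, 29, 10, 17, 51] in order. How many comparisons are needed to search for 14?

Search path for 14: 47 -> 31 -> 26 -> 14
Found: True
Comparisons: 4


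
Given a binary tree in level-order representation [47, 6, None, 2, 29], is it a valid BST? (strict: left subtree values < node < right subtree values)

Level-order array: [47, 6, None, 2, 29]
Validate using subtree bounds (lo, hi): at each node, require lo < value < hi,
then recurse left with hi=value and right with lo=value.
Preorder trace (stopping at first violation):
  at node 47 with bounds (-inf, +inf): OK
  at node 6 with bounds (-inf, 47): OK
  at node 2 with bounds (-inf, 6): OK
  at node 29 with bounds (6, 47): OK
No violation found at any node.
Result: Valid BST


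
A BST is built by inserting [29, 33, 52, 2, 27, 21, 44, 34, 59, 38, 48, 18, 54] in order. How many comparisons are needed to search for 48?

Search path for 48: 29 -> 33 -> 52 -> 44 -> 48
Found: True
Comparisons: 5


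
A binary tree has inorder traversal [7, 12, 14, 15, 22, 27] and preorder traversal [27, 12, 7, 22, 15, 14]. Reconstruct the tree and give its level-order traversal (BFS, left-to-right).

Inorder:  [7, 12, 14, 15, 22, 27]
Preorder: [27, 12, 7, 22, 15, 14]
Algorithm: preorder visits root first, so consume preorder in order;
for each root, split the current inorder slice at that value into
left-subtree inorder and right-subtree inorder, then recurse.
Recursive splits:
  root=27; inorder splits into left=[7, 12, 14, 15, 22], right=[]
  root=12; inorder splits into left=[7], right=[14, 15, 22]
  root=7; inorder splits into left=[], right=[]
  root=22; inorder splits into left=[14, 15], right=[]
  root=15; inorder splits into left=[14], right=[]
  root=14; inorder splits into left=[], right=[]
Reconstructed level-order: [27, 12, 7, 22, 15, 14]


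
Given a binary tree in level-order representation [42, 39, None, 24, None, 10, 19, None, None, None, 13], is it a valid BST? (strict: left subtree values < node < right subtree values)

Level-order array: [42, 39, None, 24, None, 10, 19, None, None, None, 13]
Validate using subtree bounds (lo, hi): at each node, require lo < value < hi,
then recurse left with hi=value and right with lo=value.
Preorder trace (stopping at first violation):
  at node 42 with bounds (-inf, +inf): OK
  at node 39 with bounds (-inf, 42): OK
  at node 24 with bounds (-inf, 39): OK
  at node 10 with bounds (-inf, 24): OK
  at node 19 with bounds (24, 39): VIOLATION
Node 19 violates its bound: not (24 < 19 < 39).
Result: Not a valid BST


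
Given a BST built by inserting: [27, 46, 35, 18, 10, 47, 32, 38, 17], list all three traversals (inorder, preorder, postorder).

Tree insertion order: [27, 46, 35, 18, 10, 47, 32, 38, 17]
Tree (level-order array): [27, 18, 46, 10, None, 35, 47, None, 17, 32, 38]
Inorder (L, root, R): [10, 17, 18, 27, 32, 35, 38, 46, 47]
Preorder (root, L, R): [27, 18, 10, 17, 46, 35, 32, 38, 47]
Postorder (L, R, root): [17, 10, 18, 32, 38, 35, 47, 46, 27]


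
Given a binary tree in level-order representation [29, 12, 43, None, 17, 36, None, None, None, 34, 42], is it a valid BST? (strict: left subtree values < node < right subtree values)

Level-order array: [29, 12, 43, None, 17, 36, None, None, None, 34, 42]
Validate using subtree bounds (lo, hi): at each node, require lo < value < hi,
then recurse left with hi=value and right with lo=value.
Preorder trace (stopping at first violation):
  at node 29 with bounds (-inf, +inf): OK
  at node 12 with bounds (-inf, 29): OK
  at node 17 with bounds (12, 29): OK
  at node 43 with bounds (29, +inf): OK
  at node 36 with bounds (29, 43): OK
  at node 34 with bounds (29, 36): OK
  at node 42 with bounds (36, 43): OK
No violation found at any node.
Result: Valid BST


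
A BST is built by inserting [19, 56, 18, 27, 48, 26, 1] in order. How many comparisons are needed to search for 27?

Search path for 27: 19 -> 56 -> 27
Found: True
Comparisons: 3


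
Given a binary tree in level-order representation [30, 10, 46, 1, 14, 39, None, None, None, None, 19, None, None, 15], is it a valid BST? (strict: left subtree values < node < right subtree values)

Level-order array: [30, 10, 46, 1, 14, 39, None, None, None, None, 19, None, None, 15]
Validate using subtree bounds (lo, hi): at each node, require lo < value < hi,
then recurse left with hi=value and right with lo=value.
Preorder trace (stopping at first violation):
  at node 30 with bounds (-inf, +inf): OK
  at node 10 with bounds (-inf, 30): OK
  at node 1 with bounds (-inf, 10): OK
  at node 14 with bounds (10, 30): OK
  at node 19 with bounds (14, 30): OK
  at node 15 with bounds (14, 19): OK
  at node 46 with bounds (30, +inf): OK
  at node 39 with bounds (30, 46): OK
No violation found at any node.
Result: Valid BST


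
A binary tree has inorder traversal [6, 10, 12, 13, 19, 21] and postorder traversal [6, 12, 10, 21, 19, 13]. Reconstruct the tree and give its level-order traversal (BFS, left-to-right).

Inorder:   [6, 10, 12, 13, 19, 21]
Postorder: [6, 12, 10, 21, 19, 13]
Algorithm: postorder visits root last, so walk postorder right-to-left;
each value is the root of the current inorder slice — split it at that
value, recurse on the right subtree first, then the left.
Recursive splits:
  root=13; inorder splits into left=[6, 10, 12], right=[19, 21]
  root=19; inorder splits into left=[], right=[21]
  root=21; inorder splits into left=[], right=[]
  root=10; inorder splits into left=[6], right=[12]
  root=12; inorder splits into left=[], right=[]
  root=6; inorder splits into left=[], right=[]
Reconstructed level-order: [13, 10, 19, 6, 12, 21]


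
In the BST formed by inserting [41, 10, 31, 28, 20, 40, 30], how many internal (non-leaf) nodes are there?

Tree built from: [41, 10, 31, 28, 20, 40, 30]
Tree (level-order array): [41, 10, None, None, 31, 28, 40, 20, 30]
Rule: An internal node has at least one child.
Per-node child counts:
  node 41: 1 child(ren)
  node 10: 1 child(ren)
  node 31: 2 child(ren)
  node 28: 2 child(ren)
  node 20: 0 child(ren)
  node 30: 0 child(ren)
  node 40: 0 child(ren)
Matching nodes: [41, 10, 31, 28]
Count of internal (non-leaf) nodes: 4


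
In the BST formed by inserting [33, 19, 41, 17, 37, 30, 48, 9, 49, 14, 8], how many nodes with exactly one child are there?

Tree built from: [33, 19, 41, 17, 37, 30, 48, 9, 49, 14, 8]
Tree (level-order array): [33, 19, 41, 17, 30, 37, 48, 9, None, None, None, None, None, None, 49, 8, 14]
Rule: These are nodes with exactly 1 non-null child.
Per-node child counts:
  node 33: 2 child(ren)
  node 19: 2 child(ren)
  node 17: 1 child(ren)
  node 9: 2 child(ren)
  node 8: 0 child(ren)
  node 14: 0 child(ren)
  node 30: 0 child(ren)
  node 41: 2 child(ren)
  node 37: 0 child(ren)
  node 48: 1 child(ren)
  node 49: 0 child(ren)
Matching nodes: [17, 48]
Count of nodes with exactly one child: 2


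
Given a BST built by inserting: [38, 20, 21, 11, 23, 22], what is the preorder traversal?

Tree insertion order: [38, 20, 21, 11, 23, 22]
Tree (level-order array): [38, 20, None, 11, 21, None, None, None, 23, 22]
Preorder traversal: [38, 20, 11, 21, 23, 22]


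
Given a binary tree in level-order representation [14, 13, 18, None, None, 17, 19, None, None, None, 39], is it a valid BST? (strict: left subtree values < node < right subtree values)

Level-order array: [14, 13, 18, None, None, 17, 19, None, None, None, 39]
Validate using subtree bounds (lo, hi): at each node, require lo < value < hi,
then recurse left with hi=value and right with lo=value.
Preorder trace (stopping at first violation):
  at node 14 with bounds (-inf, +inf): OK
  at node 13 with bounds (-inf, 14): OK
  at node 18 with bounds (14, +inf): OK
  at node 17 with bounds (14, 18): OK
  at node 19 with bounds (18, +inf): OK
  at node 39 with bounds (19, +inf): OK
No violation found at any node.
Result: Valid BST


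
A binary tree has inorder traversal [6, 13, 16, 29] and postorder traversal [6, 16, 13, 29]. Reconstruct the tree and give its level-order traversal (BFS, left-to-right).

Inorder:   [6, 13, 16, 29]
Postorder: [6, 16, 13, 29]
Algorithm: postorder visits root last, so walk postorder right-to-left;
each value is the root of the current inorder slice — split it at that
value, recurse on the right subtree first, then the left.
Recursive splits:
  root=29; inorder splits into left=[6, 13, 16], right=[]
  root=13; inorder splits into left=[6], right=[16]
  root=16; inorder splits into left=[], right=[]
  root=6; inorder splits into left=[], right=[]
Reconstructed level-order: [29, 13, 6, 16]


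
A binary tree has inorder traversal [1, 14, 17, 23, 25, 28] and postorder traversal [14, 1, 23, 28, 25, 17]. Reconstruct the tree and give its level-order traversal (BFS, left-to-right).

Inorder:   [1, 14, 17, 23, 25, 28]
Postorder: [14, 1, 23, 28, 25, 17]
Algorithm: postorder visits root last, so walk postorder right-to-left;
each value is the root of the current inorder slice — split it at that
value, recurse on the right subtree first, then the left.
Recursive splits:
  root=17; inorder splits into left=[1, 14], right=[23, 25, 28]
  root=25; inorder splits into left=[23], right=[28]
  root=28; inorder splits into left=[], right=[]
  root=23; inorder splits into left=[], right=[]
  root=1; inorder splits into left=[], right=[14]
  root=14; inorder splits into left=[], right=[]
Reconstructed level-order: [17, 1, 25, 14, 23, 28]


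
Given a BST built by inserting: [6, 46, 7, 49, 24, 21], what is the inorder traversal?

Tree insertion order: [6, 46, 7, 49, 24, 21]
Tree (level-order array): [6, None, 46, 7, 49, None, 24, None, None, 21]
Inorder traversal: [6, 7, 21, 24, 46, 49]


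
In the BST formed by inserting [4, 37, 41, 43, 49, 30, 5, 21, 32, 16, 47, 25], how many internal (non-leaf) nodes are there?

Tree built from: [4, 37, 41, 43, 49, 30, 5, 21, 32, 16, 47, 25]
Tree (level-order array): [4, None, 37, 30, 41, 5, 32, None, 43, None, 21, None, None, None, 49, 16, 25, 47]
Rule: An internal node has at least one child.
Per-node child counts:
  node 4: 1 child(ren)
  node 37: 2 child(ren)
  node 30: 2 child(ren)
  node 5: 1 child(ren)
  node 21: 2 child(ren)
  node 16: 0 child(ren)
  node 25: 0 child(ren)
  node 32: 0 child(ren)
  node 41: 1 child(ren)
  node 43: 1 child(ren)
  node 49: 1 child(ren)
  node 47: 0 child(ren)
Matching nodes: [4, 37, 30, 5, 21, 41, 43, 49]
Count of internal (non-leaf) nodes: 8


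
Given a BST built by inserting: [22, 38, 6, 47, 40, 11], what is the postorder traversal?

Tree insertion order: [22, 38, 6, 47, 40, 11]
Tree (level-order array): [22, 6, 38, None, 11, None, 47, None, None, 40]
Postorder traversal: [11, 6, 40, 47, 38, 22]


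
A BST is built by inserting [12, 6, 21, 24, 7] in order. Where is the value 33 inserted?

Starting tree (level order): [12, 6, 21, None, 7, None, 24]
Insertion path: 12 -> 21 -> 24
Result: insert 33 as right child of 24
Final tree (level order): [12, 6, 21, None, 7, None, 24, None, None, None, 33]


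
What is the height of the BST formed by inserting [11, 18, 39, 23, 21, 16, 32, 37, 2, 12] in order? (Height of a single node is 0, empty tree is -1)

Insertion order: [11, 18, 39, 23, 21, 16, 32, 37, 2, 12]
Tree (level-order array): [11, 2, 18, None, None, 16, 39, 12, None, 23, None, None, None, 21, 32, None, None, None, 37]
Compute height bottom-up (empty subtree = -1):
  height(2) = 1 + max(-1, -1) = 0
  height(12) = 1 + max(-1, -1) = 0
  height(16) = 1 + max(0, -1) = 1
  height(21) = 1 + max(-1, -1) = 0
  height(37) = 1 + max(-1, -1) = 0
  height(32) = 1 + max(-1, 0) = 1
  height(23) = 1 + max(0, 1) = 2
  height(39) = 1 + max(2, -1) = 3
  height(18) = 1 + max(1, 3) = 4
  height(11) = 1 + max(0, 4) = 5
Height = 5


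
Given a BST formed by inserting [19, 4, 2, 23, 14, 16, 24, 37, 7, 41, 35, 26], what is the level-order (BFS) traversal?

Tree insertion order: [19, 4, 2, 23, 14, 16, 24, 37, 7, 41, 35, 26]
Tree (level-order array): [19, 4, 23, 2, 14, None, 24, None, None, 7, 16, None, 37, None, None, None, None, 35, 41, 26]
BFS from the root, enqueuing left then right child of each popped node:
  queue [19] -> pop 19, enqueue [4, 23], visited so far: [19]
  queue [4, 23] -> pop 4, enqueue [2, 14], visited so far: [19, 4]
  queue [23, 2, 14] -> pop 23, enqueue [24], visited so far: [19, 4, 23]
  queue [2, 14, 24] -> pop 2, enqueue [none], visited so far: [19, 4, 23, 2]
  queue [14, 24] -> pop 14, enqueue [7, 16], visited so far: [19, 4, 23, 2, 14]
  queue [24, 7, 16] -> pop 24, enqueue [37], visited so far: [19, 4, 23, 2, 14, 24]
  queue [7, 16, 37] -> pop 7, enqueue [none], visited so far: [19, 4, 23, 2, 14, 24, 7]
  queue [16, 37] -> pop 16, enqueue [none], visited so far: [19, 4, 23, 2, 14, 24, 7, 16]
  queue [37] -> pop 37, enqueue [35, 41], visited so far: [19, 4, 23, 2, 14, 24, 7, 16, 37]
  queue [35, 41] -> pop 35, enqueue [26], visited so far: [19, 4, 23, 2, 14, 24, 7, 16, 37, 35]
  queue [41, 26] -> pop 41, enqueue [none], visited so far: [19, 4, 23, 2, 14, 24, 7, 16, 37, 35, 41]
  queue [26] -> pop 26, enqueue [none], visited so far: [19, 4, 23, 2, 14, 24, 7, 16, 37, 35, 41, 26]
Result: [19, 4, 23, 2, 14, 24, 7, 16, 37, 35, 41, 26]


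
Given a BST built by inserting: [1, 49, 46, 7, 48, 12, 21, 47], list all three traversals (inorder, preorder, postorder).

Tree insertion order: [1, 49, 46, 7, 48, 12, 21, 47]
Tree (level-order array): [1, None, 49, 46, None, 7, 48, None, 12, 47, None, None, 21]
Inorder (L, root, R): [1, 7, 12, 21, 46, 47, 48, 49]
Preorder (root, L, R): [1, 49, 46, 7, 12, 21, 48, 47]
Postorder (L, R, root): [21, 12, 7, 47, 48, 46, 49, 1]


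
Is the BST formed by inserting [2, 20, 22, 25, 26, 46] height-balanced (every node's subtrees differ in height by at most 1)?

Tree (level-order array): [2, None, 20, None, 22, None, 25, None, 26, None, 46]
Definition: a tree is height-balanced if, at every node, |h(left) - h(right)| <= 1 (empty subtree has height -1).
Bottom-up per-node check:
  node 46: h_left=-1, h_right=-1, diff=0 [OK], height=0
  node 26: h_left=-1, h_right=0, diff=1 [OK], height=1
  node 25: h_left=-1, h_right=1, diff=2 [FAIL (|-1-1|=2 > 1)], height=2
  node 22: h_left=-1, h_right=2, diff=3 [FAIL (|-1-2|=3 > 1)], height=3
  node 20: h_left=-1, h_right=3, diff=4 [FAIL (|-1-3|=4 > 1)], height=4
  node 2: h_left=-1, h_right=4, diff=5 [FAIL (|-1-4|=5 > 1)], height=5
Node 25 violates the condition: |-1 - 1| = 2 > 1.
Result: Not balanced


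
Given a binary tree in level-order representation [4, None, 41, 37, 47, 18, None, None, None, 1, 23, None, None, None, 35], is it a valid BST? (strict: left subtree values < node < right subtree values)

Level-order array: [4, None, 41, 37, 47, 18, None, None, None, 1, 23, None, None, None, 35]
Validate using subtree bounds (lo, hi): at each node, require lo < value < hi,
then recurse left with hi=value and right with lo=value.
Preorder trace (stopping at first violation):
  at node 4 with bounds (-inf, +inf): OK
  at node 41 with bounds (4, +inf): OK
  at node 37 with bounds (4, 41): OK
  at node 18 with bounds (4, 37): OK
  at node 1 with bounds (4, 18): VIOLATION
Node 1 violates its bound: not (4 < 1 < 18).
Result: Not a valid BST


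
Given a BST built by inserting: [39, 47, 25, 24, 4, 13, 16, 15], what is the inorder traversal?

Tree insertion order: [39, 47, 25, 24, 4, 13, 16, 15]
Tree (level-order array): [39, 25, 47, 24, None, None, None, 4, None, None, 13, None, 16, 15]
Inorder traversal: [4, 13, 15, 16, 24, 25, 39, 47]


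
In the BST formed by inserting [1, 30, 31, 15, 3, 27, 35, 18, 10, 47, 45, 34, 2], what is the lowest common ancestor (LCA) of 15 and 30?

Tree insertion order: [1, 30, 31, 15, 3, 27, 35, 18, 10, 47, 45, 34, 2]
Tree (level-order array): [1, None, 30, 15, 31, 3, 27, None, 35, 2, 10, 18, None, 34, 47, None, None, None, None, None, None, None, None, 45]
In a BST, the LCA of p=15, q=30 is the first node v on the
root-to-leaf path with p <= v <= q (go left if both < v, right if both > v).
Walk from root:
  at 1: both 15 and 30 > 1, go right
  at 30: 15 <= 30 <= 30, this is the LCA
LCA = 30


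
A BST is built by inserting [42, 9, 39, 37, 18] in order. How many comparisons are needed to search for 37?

Search path for 37: 42 -> 9 -> 39 -> 37
Found: True
Comparisons: 4


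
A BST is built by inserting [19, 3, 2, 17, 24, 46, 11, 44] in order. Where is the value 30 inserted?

Starting tree (level order): [19, 3, 24, 2, 17, None, 46, None, None, 11, None, 44]
Insertion path: 19 -> 24 -> 46 -> 44
Result: insert 30 as left child of 44
Final tree (level order): [19, 3, 24, 2, 17, None, 46, None, None, 11, None, 44, None, None, None, 30]


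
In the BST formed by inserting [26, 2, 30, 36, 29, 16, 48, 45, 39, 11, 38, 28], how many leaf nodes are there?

Tree built from: [26, 2, 30, 36, 29, 16, 48, 45, 39, 11, 38, 28]
Tree (level-order array): [26, 2, 30, None, 16, 29, 36, 11, None, 28, None, None, 48, None, None, None, None, 45, None, 39, None, 38]
Rule: A leaf has 0 children.
Per-node child counts:
  node 26: 2 child(ren)
  node 2: 1 child(ren)
  node 16: 1 child(ren)
  node 11: 0 child(ren)
  node 30: 2 child(ren)
  node 29: 1 child(ren)
  node 28: 0 child(ren)
  node 36: 1 child(ren)
  node 48: 1 child(ren)
  node 45: 1 child(ren)
  node 39: 1 child(ren)
  node 38: 0 child(ren)
Matching nodes: [11, 28, 38]
Count of leaf nodes: 3


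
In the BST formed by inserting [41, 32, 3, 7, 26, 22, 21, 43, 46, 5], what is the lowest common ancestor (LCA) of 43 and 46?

Tree insertion order: [41, 32, 3, 7, 26, 22, 21, 43, 46, 5]
Tree (level-order array): [41, 32, 43, 3, None, None, 46, None, 7, None, None, 5, 26, None, None, 22, None, 21]
In a BST, the LCA of p=43, q=46 is the first node v on the
root-to-leaf path with p <= v <= q (go left if both < v, right if both > v).
Walk from root:
  at 41: both 43 and 46 > 41, go right
  at 43: 43 <= 43 <= 46, this is the LCA
LCA = 43


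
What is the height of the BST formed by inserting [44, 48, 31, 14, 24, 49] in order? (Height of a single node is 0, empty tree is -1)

Insertion order: [44, 48, 31, 14, 24, 49]
Tree (level-order array): [44, 31, 48, 14, None, None, 49, None, 24]
Compute height bottom-up (empty subtree = -1):
  height(24) = 1 + max(-1, -1) = 0
  height(14) = 1 + max(-1, 0) = 1
  height(31) = 1 + max(1, -1) = 2
  height(49) = 1 + max(-1, -1) = 0
  height(48) = 1 + max(-1, 0) = 1
  height(44) = 1 + max(2, 1) = 3
Height = 3


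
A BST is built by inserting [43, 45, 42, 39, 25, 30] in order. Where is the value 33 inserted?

Starting tree (level order): [43, 42, 45, 39, None, None, None, 25, None, None, 30]
Insertion path: 43 -> 42 -> 39 -> 25 -> 30
Result: insert 33 as right child of 30
Final tree (level order): [43, 42, 45, 39, None, None, None, 25, None, None, 30, None, 33]


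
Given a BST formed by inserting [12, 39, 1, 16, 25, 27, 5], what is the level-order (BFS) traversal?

Tree insertion order: [12, 39, 1, 16, 25, 27, 5]
Tree (level-order array): [12, 1, 39, None, 5, 16, None, None, None, None, 25, None, 27]
BFS from the root, enqueuing left then right child of each popped node:
  queue [12] -> pop 12, enqueue [1, 39], visited so far: [12]
  queue [1, 39] -> pop 1, enqueue [5], visited so far: [12, 1]
  queue [39, 5] -> pop 39, enqueue [16], visited so far: [12, 1, 39]
  queue [5, 16] -> pop 5, enqueue [none], visited so far: [12, 1, 39, 5]
  queue [16] -> pop 16, enqueue [25], visited so far: [12, 1, 39, 5, 16]
  queue [25] -> pop 25, enqueue [27], visited so far: [12, 1, 39, 5, 16, 25]
  queue [27] -> pop 27, enqueue [none], visited so far: [12, 1, 39, 5, 16, 25, 27]
Result: [12, 1, 39, 5, 16, 25, 27]


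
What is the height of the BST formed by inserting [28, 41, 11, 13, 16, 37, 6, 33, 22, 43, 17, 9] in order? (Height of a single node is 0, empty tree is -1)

Insertion order: [28, 41, 11, 13, 16, 37, 6, 33, 22, 43, 17, 9]
Tree (level-order array): [28, 11, 41, 6, 13, 37, 43, None, 9, None, 16, 33, None, None, None, None, None, None, 22, None, None, 17]
Compute height bottom-up (empty subtree = -1):
  height(9) = 1 + max(-1, -1) = 0
  height(6) = 1 + max(-1, 0) = 1
  height(17) = 1 + max(-1, -1) = 0
  height(22) = 1 + max(0, -1) = 1
  height(16) = 1 + max(-1, 1) = 2
  height(13) = 1 + max(-1, 2) = 3
  height(11) = 1 + max(1, 3) = 4
  height(33) = 1 + max(-1, -1) = 0
  height(37) = 1 + max(0, -1) = 1
  height(43) = 1 + max(-1, -1) = 0
  height(41) = 1 + max(1, 0) = 2
  height(28) = 1 + max(4, 2) = 5
Height = 5


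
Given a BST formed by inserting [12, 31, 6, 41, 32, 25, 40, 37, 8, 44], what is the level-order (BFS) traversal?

Tree insertion order: [12, 31, 6, 41, 32, 25, 40, 37, 8, 44]
Tree (level-order array): [12, 6, 31, None, 8, 25, 41, None, None, None, None, 32, 44, None, 40, None, None, 37]
BFS from the root, enqueuing left then right child of each popped node:
  queue [12] -> pop 12, enqueue [6, 31], visited so far: [12]
  queue [6, 31] -> pop 6, enqueue [8], visited so far: [12, 6]
  queue [31, 8] -> pop 31, enqueue [25, 41], visited so far: [12, 6, 31]
  queue [8, 25, 41] -> pop 8, enqueue [none], visited so far: [12, 6, 31, 8]
  queue [25, 41] -> pop 25, enqueue [none], visited so far: [12, 6, 31, 8, 25]
  queue [41] -> pop 41, enqueue [32, 44], visited so far: [12, 6, 31, 8, 25, 41]
  queue [32, 44] -> pop 32, enqueue [40], visited so far: [12, 6, 31, 8, 25, 41, 32]
  queue [44, 40] -> pop 44, enqueue [none], visited so far: [12, 6, 31, 8, 25, 41, 32, 44]
  queue [40] -> pop 40, enqueue [37], visited so far: [12, 6, 31, 8, 25, 41, 32, 44, 40]
  queue [37] -> pop 37, enqueue [none], visited so far: [12, 6, 31, 8, 25, 41, 32, 44, 40, 37]
Result: [12, 6, 31, 8, 25, 41, 32, 44, 40, 37]


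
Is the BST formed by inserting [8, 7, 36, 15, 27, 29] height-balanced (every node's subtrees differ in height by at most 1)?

Tree (level-order array): [8, 7, 36, None, None, 15, None, None, 27, None, 29]
Definition: a tree is height-balanced if, at every node, |h(left) - h(right)| <= 1 (empty subtree has height -1).
Bottom-up per-node check:
  node 7: h_left=-1, h_right=-1, diff=0 [OK], height=0
  node 29: h_left=-1, h_right=-1, diff=0 [OK], height=0
  node 27: h_left=-1, h_right=0, diff=1 [OK], height=1
  node 15: h_left=-1, h_right=1, diff=2 [FAIL (|-1-1|=2 > 1)], height=2
  node 36: h_left=2, h_right=-1, diff=3 [FAIL (|2--1|=3 > 1)], height=3
  node 8: h_left=0, h_right=3, diff=3 [FAIL (|0-3|=3 > 1)], height=4
Node 15 violates the condition: |-1 - 1| = 2 > 1.
Result: Not balanced


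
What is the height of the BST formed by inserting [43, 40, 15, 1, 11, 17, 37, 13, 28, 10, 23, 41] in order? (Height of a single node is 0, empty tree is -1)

Insertion order: [43, 40, 15, 1, 11, 17, 37, 13, 28, 10, 23, 41]
Tree (level-order array): [43, 40, None, 15, 41, 1, 17, None, None, None, 11, None, 37, 10, 13, 28, None, None, None, None, None, 23]
Compute height bottom-up (empty subtree = -1):
  height(10) = 1 + max(-1, -1) = 0
  height(13) = 1 + max(-1, -1) = 0
  height(11) = 1 + max(0, 0) = 1
  height(1) = 1 + max(-1, 1) = 2
  height(23) = 1 + max(-1, -1) = 0
  height(28) = 1 + max(0, -1) = 1
  height(37) = 1 + max(1, -1) = 2
  height(17) = 1 + max(-1, 2) = 3
  height(15) = 1 + max(2, 3) = 4
  height(41) = 1 + max(-1, -1) = 0
  height(40) = 1 + max(4, 0) = 5
  height(43) = 1 + max(5, -1) = 6
Height = 6


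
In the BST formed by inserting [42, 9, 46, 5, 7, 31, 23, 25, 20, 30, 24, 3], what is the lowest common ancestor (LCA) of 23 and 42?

Tree insertion order: [42, 9, 46, 5, 7, 31, 23, 25, 20, 30, 24, 3]
Tree (level-order array): [42, 9, 46, 5, 31, None, None, 3, 7, 23, None, None, None, None, None, 20, 25, None, None, 24, 30]
In a BST, the LCA of p=23, q=42 is the first node v on the
root-to-leaf path with p <= v <= q (go left if both < v, right if both > v).
Walk from root:
  at 42: 23 <= 42 <= 42, this is the LCA
LCA = 42


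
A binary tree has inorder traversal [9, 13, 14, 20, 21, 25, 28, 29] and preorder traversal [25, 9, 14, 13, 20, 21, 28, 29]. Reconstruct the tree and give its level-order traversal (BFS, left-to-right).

Inorder:  [9, 13, 14, 20, 21, 25, 28, 29]
Preorder: [25, 9, 14, 13, 20, 21, 28, 29]
Algorithm: preorder visits root first, so consume preorder in order;
for each root, split the current inorder slice at that value into
left-subtree inorder and right-subtree inorder, then recurse.
Recursive splits:
  root=25; inorder splits into left=[9, 13, 14, 20, 21], right=[28, 29]
  root=9; inorder splits into left=[], right=[13, 14, 20, 21]
  root=14; inorder splits into left=[13], right=[20, 21]
  root=13; inorder splits into left=[], right=[]
  root=20; inorder splits into left=[], right=[21]
  root=21; inorder splits into left=[], right=[]
  root=28; inorder splits into left=[], right=[29]
  root=29; inorder splits into left=[], right=[]
Reconstructed level-order: [25, 9, 28, 14, 29, 13, 20, 21]


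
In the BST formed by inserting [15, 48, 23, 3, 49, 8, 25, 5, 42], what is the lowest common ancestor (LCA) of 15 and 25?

Tree insertion order: [15, 48, 23, 3, 49, 8, 25, 5, 42]
Tree (level-order array): [15, 3, 48, None, 8, 23, 49, 5, None, None, 25, None, None, None, None, None, 42]
In a BST, the LCA of p=15, q=25 is the first node v on the
root-to-leaf path with p <= v <= q (go left if both < v, right if both > v).
Walk from root:
  at 15: 15 <= 15 <= 25, this is the LCA
LCA = 15


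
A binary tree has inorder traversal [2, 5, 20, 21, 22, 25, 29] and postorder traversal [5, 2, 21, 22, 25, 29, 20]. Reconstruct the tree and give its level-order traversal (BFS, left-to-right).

Inorder:   [2, 5, 20, 21, 22, 25, 29]
Postorder: [5, 2, 21, 22, 25, 29, 20]
Algorithm: postorder visits root last, so walk postorder right-to-left;
each value is the root of the current inorder slice — split it at that
value, recurse on the right subtree first, then the left.
Recursive splits:
  root=20; inorder splits into left=[2, 5], right=[21, 22, 25, 29]
  root=29; inorder splits into left=[21, 22, 25], right=[]
  root=25; inorder splits into left=[21, 22], right=[]
  root=22; inorder splits into left=[21], right=[]
  root=21; inorder splits into left=[], right=[]
  root=2; inorder splits into left=[], right=[5]
  root=5; inorder splits into left=[], right=[]
Reconstructed level-order: [20, 2, 29, 5, 25, 22, 21]


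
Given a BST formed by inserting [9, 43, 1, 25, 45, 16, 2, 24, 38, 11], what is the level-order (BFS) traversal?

Tree insertion order: [9, 43, 1, 25, 45, 16, 2, 24, 38, 11]
Tree (level-order array): [9, 1, 43, None, 2, 25, 45, None, None, 16, 38, None, None, 11, 24]
BFS from the root, enqueuing left then right child of each popped node:
  queue [9] -> pop 9, enqueue [1, 43], visited so far: [9]
  queue [1, 43] -> pop 1, enqueue [2], visited so far: [9, 1]
  queue [43, 2] -> pop 43, enqueue [25, 45], visited so far: [9, 1, 43]
  queue [2, 25, 45] -> pop 2, enqueue [none], visited so far: [9, 1, 43, 2]
  queue [25, 45] -> pop 25, enqueue [16, 38], visited so far: [9, 1, 43, 2, 25]
  queue [45, 16, 38] -> pop 45, enqueue [none], visited so far: [9, 1, 43, 2, 25, 45]
  queue [16, 38] -> pop 16, enqueue [11, 24], visited so far: [9, 1, 43, 2, 25, 45, 16]
  queue [38, 11, 24] -> pop 38, enqueue [none], visited so far: [9, 1, 43, 2, 25, 45, 16, 38]
  queue [11, 24] -> pop 11, enqueue [none], visited so far: [9, 1, 43, 2, 25, 45, 16, 38, 11]
  queue [24] -> pop 24, enqueue [none], visited so far: [9, 1, 43, 2, 25, 45, 16, 38, 11, 24]
Result: [9, 1, 43, 2, 25, 45, 16, 38, 11, 24]


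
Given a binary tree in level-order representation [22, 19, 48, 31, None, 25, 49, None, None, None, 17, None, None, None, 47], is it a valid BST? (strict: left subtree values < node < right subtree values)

Level-order array: [22, 19, 48, 31, None, 25, 49, None, None, None, 17, None, None, None, 47]
Validate using subtree bounds (lo, hi): at each node, require lo < value < hi,
then recurse left with hi=value and right with lo=value.
Preorder trace (stopping at first violation):
  at node 22 with bounds (-inf, +inf): OK
  at node 19 with bounds (-inf, 22): OK
  at node 31 with bounds (-inf, 19): VIOLATION
Node 31 violates its bound: not (-inf < 31 < 19).
Result: Not a valid BST


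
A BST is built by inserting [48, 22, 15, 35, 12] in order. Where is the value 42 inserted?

Starting tree (level order): [48, 22, None, 15, 35, 12]
Insertion path: 48 -> 22 -> 35
Result: insert 42 as right child of 35
Final tree (level order): [48, 22, None, 15, 35, 12, None, None, 42]


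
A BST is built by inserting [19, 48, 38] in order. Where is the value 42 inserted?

Starting tree (level order): [19, None, 48, 38]
Insertion path: 19 -> 48 -> 38
Result: insert 42 as right child of 38
Final tree (level order): [19, None, 48, 38, None, None, 42]


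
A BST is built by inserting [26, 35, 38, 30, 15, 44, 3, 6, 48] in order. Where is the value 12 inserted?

Starting tree (level order): [26, 15, 35, 3, None, 30, 38, None, 6, None, None, None, 44, None, None, None, 48]
Insertion path: 26 -> 15 -> 3 -> 6
Result: insert 12 as right child of 6
Final tree (level order): [26, 15, 35, 3, None, 30, 38, None, 6, None, None, None, 44, None, 12, None, 48]


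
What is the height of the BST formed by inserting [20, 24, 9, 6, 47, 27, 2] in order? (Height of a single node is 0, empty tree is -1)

Insertion order: [20, 24, 9, 6, 47, 27, 2]
Tree (level-order array): [20, 9, 24, 6, None, None, 47, 2, None, 27]
Compute height bottom-up (empty subtree = -1):
  height(2) = 1 + max(-1, -1) = 0
  height(6) = 1 + max(0, -1) = 1
  height(9) = 1 + max(1, -1) = 2
  height(27) = 1 + max(-1, -1) = 0
  height(47) = 1 + max(0, -1) = 1
  height(24) = 1 + max(-1, 1) = 2
  height(20) = 1 + max(2, 2) = 3
Height = 3


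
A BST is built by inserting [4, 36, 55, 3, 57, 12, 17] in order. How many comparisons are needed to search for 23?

Search path for 23: 4 -> 36 -> 12 -> 17
Found: False
Comparisons: 4


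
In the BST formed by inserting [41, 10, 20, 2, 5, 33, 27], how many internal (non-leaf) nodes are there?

Tree built from: [41, 10, 20, 2, 5, 33, 27]
Tree (level-order array): [41, 10, None, 2, 20, None, 5, None, 33, None, None, 27]
Rule: An internal node has at least one child.
Per-node child counts:
  node 41: 1 child(ren)
  node 10: 2 child(ren)
  node 2: 1 child(ren)
  node 5: 0 child(ren)
  node 20: 1 child(ren)
  node 33: 1 child(ren)
  node 27: 0 child(ren)
Matching nodes: [41, 10, 2, 20, 33]
Count of internal (non-leaf) nodes: 5


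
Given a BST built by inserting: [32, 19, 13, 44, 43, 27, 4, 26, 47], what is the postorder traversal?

Tree insertion order: [32, 19, 13, 44, 43, 27, 4, 26, 47]
Tree (level-order array): [32, 19, 44, 13, 27, 43, 47, 4, None, 26]
Postorder traversal: [4, 13, 26, 27, 19, 43, 47, 44, 32]


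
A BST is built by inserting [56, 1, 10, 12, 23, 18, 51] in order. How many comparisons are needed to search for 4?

Search path for 4: 56 -> 1 -> 10
Found: False
Comparisons: 3


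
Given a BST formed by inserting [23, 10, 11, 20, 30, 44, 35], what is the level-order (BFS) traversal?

Tree insertion order: [23, 10, 11, 20, 30, 44, 35]
Tree (level-order array): [23, 10, 30, None, 11, None, 44, None, 20, 35]
BFS from the root, enqueuing left then right child of each popped node:
  queue [23] -> pop 23, enqueue [10, 30], visited so far: [23]
  queue [10, 30] -> pop 10, enqueue [11], visited so far: [23, 10]
  queue [30, 11] -> pop 30, enqueue [44], visited so far: [23, 10, 30]
  queue [11, 44] -> pop 11, enqueue [20], visited so far: [23, 10, 30, 11]
  queue [44, 20] -> pop 44, enqueue [35], visited so far: [23, 10, 30, 11, 44]
  queue [20, 35] -> pop 20, enqueue [none], visited so far: [23, 10, 30, 11, 44, 20]
  queue [35] -> pop 35, enqueue [none], visited so far: [23, 10, 30, 11, 44, 20, 35]
Result: [23, 10, 30, 11, 44, 20, 35]


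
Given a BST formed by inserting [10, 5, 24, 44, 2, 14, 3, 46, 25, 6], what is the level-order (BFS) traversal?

Tree insertion order: [10, 5, 24, 44, 2, 14, 3, 46, 25, 6]
Tree (level-order array): [10, 5, 24, 2, 6, 14, 44, None, 3, None, None, None, None, 25, 46]
BFS from the root, enqueuing left then right child of each popped node:
  queue [10] -> pop 10, enqueue [5, 24], visited so far: [10]
  queue [5, 24] -> pop 5, enqueue [2, 6], visited so far: [10, 5]
  queue [24, 2, 6] -> pop 24, enqueue [14, 44], visited so far: [10, 5, 24]
  queue [2, 6, 14, 44] -> pop 2, enqueue [3], visited so far: [10, 5, 24, 2]
  queue [6, 14, 44, 3] -> pop 6, enqueue [none], visited so far: [10, 5, 24, 2, 6]
  queue [14, 44, 3] -> pop 14, enqueue [none], visited so far: [10, 5, 24, 2, 6, 14]
  queue [44, 3] -> pop 44, enqueue [25, 46], visited so far: [10, 5, 24, 2, 6, 14, 44]
  queue [3, 25, 46] -> pop 3, enqueue [none], visited so far: [10, 5, 24, 2, 6, 14, 44, 3]
  queue [25, 46] -> pop 25, enqueue [none], visited so far: [10, 5, 24, 2, 6, 14, 44, 3, 25]
  queue [46] -> pop 46, enqueue [none], visited so far: [10, 5, 24, 2, 6, 14, 44, 3, 25, 46]
Result: [10, 5, 24, 2, 6, 14, 44, 3, 25, 46]


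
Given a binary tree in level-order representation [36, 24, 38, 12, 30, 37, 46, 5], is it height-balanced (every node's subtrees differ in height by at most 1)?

Tree (level-order array): [36, 24, 38, 12, 30, 37, 46, 5]
Definition: a tree is height-balanced if, at every node, |h(left) - h(right)| <= 1 (empty subtree has height -1).
Bottom-up per-node check:
  node 5: h_left=-1, h_right=-1, diff=0 [OK], height=0
  node 12: h_left=0, h_right=-1, diff=1 [OK], height=1
  node 30: h_left=-1, h_right=-1, diff=0 [OK], height=0
  node 24: h_left=1, h_right=0, diff=1 [OK], height=2
  node 37: h_left=-1, h_right=-1, diff=0 [OK], height=0
  node 46: h_left=-1, h_right=-1, diff=0 [OK], height=0
  node 38: h_left=0, h_right=0, diff=0 [OK], height=1
  node 36: h_left=2, h_right=1, diff=1 [OK], height=3
All nodes satisfy the balance condition.
Result: Balanced
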